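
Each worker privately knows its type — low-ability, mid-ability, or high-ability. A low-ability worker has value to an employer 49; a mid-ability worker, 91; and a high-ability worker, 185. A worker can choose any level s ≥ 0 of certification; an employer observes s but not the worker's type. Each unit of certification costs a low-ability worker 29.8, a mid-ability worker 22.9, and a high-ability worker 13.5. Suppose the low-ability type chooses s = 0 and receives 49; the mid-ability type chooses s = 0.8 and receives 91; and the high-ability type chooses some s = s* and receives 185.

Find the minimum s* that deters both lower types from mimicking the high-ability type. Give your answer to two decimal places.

4.90

Low-ability type (on-path payoff 49) won't mimic when 49 ≥ 185 − 29.8·s*, i.e. s* ≥ 4.56.
Mid-ability type (on-path payoff 91 − 22.9×0.8 = 72.68) won't mimic when 72.68 ≥ 185 − 22.9·s*, i.e. s* ≥ 4.90.
Both must hold, so s* = max(4.56, 4.90) = 4.90. The mid-ability type's constraint binds.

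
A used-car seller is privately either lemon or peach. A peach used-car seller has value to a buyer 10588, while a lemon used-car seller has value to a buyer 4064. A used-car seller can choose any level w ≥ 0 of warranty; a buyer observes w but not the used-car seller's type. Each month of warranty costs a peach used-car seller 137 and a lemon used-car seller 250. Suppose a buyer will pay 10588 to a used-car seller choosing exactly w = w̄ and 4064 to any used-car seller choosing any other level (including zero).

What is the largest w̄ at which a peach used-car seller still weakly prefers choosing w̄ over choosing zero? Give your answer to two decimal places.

47.62

Choosing w̄ yields the peach type 10588 − 137·w̄; choosing zero yields 4064.
The peach type is indifferent at 10588 − 137·w̄ = 4064, i.e. w̄ = (10588 − 4064) / 137 ≈ 47.62.
For any w̄ above 47.62 the peach type would rather pool at zero, so separation collapses.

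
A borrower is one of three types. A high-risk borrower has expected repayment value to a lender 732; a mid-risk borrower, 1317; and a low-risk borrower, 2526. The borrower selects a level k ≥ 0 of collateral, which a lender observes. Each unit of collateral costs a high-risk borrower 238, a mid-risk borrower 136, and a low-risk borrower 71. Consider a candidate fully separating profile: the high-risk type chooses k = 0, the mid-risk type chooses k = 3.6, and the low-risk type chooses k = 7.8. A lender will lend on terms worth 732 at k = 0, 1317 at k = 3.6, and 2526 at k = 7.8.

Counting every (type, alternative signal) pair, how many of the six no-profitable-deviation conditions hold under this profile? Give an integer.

High-risk (own payoff 732): to k=3.6 gives 1317 − 238×3.6 = 460.2 → no gain ✓; to k=7.8 gives 2526 − 238×7.8 = 669.6 → no gain ✓.
Mid-risk (own payoff 1317 − 136×3.6 = 827.4): to k=0 gives 732 → no gain ✓; to k=7.8 gives 2526 − 136×7.8 = 1465.2 → profitable ✗.
Low-risk (own payoff 2526 − 71×7.8 = 1972.2): to k=0 gives 732 → no gain ✓; to k=3.6 gives 1317 − 71×3.6 = 1061.4 → no gain ✓.
5 of the 6 constraints hold; not an equilibrium.

5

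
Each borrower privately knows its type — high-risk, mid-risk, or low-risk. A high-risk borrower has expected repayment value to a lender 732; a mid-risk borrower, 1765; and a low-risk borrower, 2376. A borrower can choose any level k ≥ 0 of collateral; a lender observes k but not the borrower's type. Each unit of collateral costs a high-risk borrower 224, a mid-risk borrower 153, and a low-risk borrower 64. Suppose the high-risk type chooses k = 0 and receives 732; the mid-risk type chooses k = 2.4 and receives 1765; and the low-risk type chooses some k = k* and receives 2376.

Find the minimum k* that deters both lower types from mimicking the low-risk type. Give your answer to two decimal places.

7.34

Mid-risk type (on-path payoff 1765 − 153×2.4 = 1397.8) won't mimic when 1397.8 ≥ 2376 − 153·k*, i.e. k* ≥ 6.39.
High-risk type (on-path payoff 732) won't mimic when 732 ≥ 2376 − 224·k*, i.e. k* ≥ 7.34.
Both must hold, so k* = max(7.34, 6.39) = 7.34. The high-risk type's constraint binds.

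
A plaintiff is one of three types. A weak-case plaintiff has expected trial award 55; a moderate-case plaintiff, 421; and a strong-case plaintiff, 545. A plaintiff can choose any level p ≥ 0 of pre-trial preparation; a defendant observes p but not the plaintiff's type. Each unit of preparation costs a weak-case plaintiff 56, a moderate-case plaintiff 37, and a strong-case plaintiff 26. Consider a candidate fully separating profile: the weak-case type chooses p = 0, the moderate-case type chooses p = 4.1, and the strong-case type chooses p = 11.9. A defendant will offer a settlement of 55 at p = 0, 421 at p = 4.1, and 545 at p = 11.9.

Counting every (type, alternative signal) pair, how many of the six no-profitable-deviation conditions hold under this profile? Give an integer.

Moderate-case (own payoff 421 − 37×4.1 = 269.3): to p=0 gives 55 → no gain ✓; to p=11.9 gives 545 − 37×11.9 = 104.7 → no gain ✓.
Strong-case (own payoff 545 − 26×11.9 = 235.6): to p=0 gives 55 → no gain ✓; to p=4.1 gives 421 − 26×4.1 = 314.4 → profitable ✗.
Weak-case (own payoff 55): to p=4.1 gives 421 − 56×4.1 = 191.4 → profitable ✗; to p=11.9 gives 545 − 56×11.9 = -121.4 → no gain ✓.
4 of the 6 constraints hold; not an equilibrium.

4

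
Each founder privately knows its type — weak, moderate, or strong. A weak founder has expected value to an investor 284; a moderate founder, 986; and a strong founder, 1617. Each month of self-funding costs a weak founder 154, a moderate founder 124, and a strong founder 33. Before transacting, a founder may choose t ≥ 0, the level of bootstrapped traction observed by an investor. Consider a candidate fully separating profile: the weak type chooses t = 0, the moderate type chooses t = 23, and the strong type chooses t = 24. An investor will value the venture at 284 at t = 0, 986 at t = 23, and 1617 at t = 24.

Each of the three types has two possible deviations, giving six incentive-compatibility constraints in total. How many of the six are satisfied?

Weak (own payoff 284): to t=23 gives 986 − 154×23 = -2556 → no gain ✓; to t=24 gives 1617 − 154×24 = -2079 → no gain ✓.
Moderate (own payoff 986 − 124×23 = -1866): to t=0 gives 284 → profitable ✗; to t=24 gives 1617 − 124×24 = -1359 → profitable ✗.
Strong (own payoff 1617 − 33×24 = 825): to t=0 gives 284 → no gain ✓; to t=23 gives 986 − 33×23 = 227 → no gain ✓.
4 of the 6 constraints hold; not an equilibrium.

4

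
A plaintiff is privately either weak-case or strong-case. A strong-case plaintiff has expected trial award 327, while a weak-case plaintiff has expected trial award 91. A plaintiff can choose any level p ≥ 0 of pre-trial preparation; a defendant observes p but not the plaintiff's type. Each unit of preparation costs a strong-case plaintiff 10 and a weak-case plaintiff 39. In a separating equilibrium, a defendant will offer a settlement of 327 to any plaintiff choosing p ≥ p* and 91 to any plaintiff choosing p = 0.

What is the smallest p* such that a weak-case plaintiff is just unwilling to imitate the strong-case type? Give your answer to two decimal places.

6.05

A weak-case plaintiff choosing p = 0 receives 91.
Imitating at p* instead would pay 327 at cost 39·p*, netting 327 − 39·p*.
Indifference: 91 = 327 − 39·p*, so p* = (327 − 91) / 39 ≈ 6.05.
This is the weak-case type's binding incentive-compatibility constraint; any p ≥ 6.05 sustains separation on that side.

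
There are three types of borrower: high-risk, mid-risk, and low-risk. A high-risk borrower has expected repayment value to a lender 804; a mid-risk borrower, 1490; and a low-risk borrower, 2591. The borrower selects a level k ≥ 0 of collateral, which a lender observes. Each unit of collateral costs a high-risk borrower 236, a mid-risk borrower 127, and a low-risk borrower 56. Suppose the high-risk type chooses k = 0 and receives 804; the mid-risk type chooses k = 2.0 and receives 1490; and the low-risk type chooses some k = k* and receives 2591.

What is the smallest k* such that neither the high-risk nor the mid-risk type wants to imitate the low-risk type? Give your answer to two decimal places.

Mid-risk type (on-path payoff 1490 − 127×2.0 = 1236) won't mimic when 1236 ≥ 2591 − 127·k*, i.e. k* ≥ 10.67.
High-risk type (on-path payoff 804) won't mimic when 804 ≥ 2591 − 236·k*, i.e. k* ≥ 7.57.
Both must hold, so k* = max(7.57, 10.67) = 10.67. The mid-risk type's constraint binds.

10.67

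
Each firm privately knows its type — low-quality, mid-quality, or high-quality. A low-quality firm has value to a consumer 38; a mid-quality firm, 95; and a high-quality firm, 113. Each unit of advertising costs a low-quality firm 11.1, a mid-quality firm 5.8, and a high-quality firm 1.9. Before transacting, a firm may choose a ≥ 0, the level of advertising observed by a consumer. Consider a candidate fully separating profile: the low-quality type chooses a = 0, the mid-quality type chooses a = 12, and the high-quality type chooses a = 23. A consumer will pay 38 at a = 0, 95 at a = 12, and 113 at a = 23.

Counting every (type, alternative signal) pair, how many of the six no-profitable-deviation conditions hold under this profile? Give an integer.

Low-quality (own payoff 38): to a=12 gives 95 − 11.1×12 = -38.2 → no gain ✓; to a=23 gives 113 − 11.1×23 = -142.3 → no gain ✓.
Mid-quality (own payoff 95 − 5.8×12 = 25.4): to a=0 gives 38 → profitable ✗; to a=23 gives 113 − 5.8×23 = -20.4 → no gain ✓.
High-quality (own payoff 113 − 1.9×23 = 69.3): to a=0 gives 38 → no gain ✓; to a=12 gives 95 − 1.9×12 = 72.2 → profitable ✗.
4 of the 6 constraints hold; not an equilibrium.

4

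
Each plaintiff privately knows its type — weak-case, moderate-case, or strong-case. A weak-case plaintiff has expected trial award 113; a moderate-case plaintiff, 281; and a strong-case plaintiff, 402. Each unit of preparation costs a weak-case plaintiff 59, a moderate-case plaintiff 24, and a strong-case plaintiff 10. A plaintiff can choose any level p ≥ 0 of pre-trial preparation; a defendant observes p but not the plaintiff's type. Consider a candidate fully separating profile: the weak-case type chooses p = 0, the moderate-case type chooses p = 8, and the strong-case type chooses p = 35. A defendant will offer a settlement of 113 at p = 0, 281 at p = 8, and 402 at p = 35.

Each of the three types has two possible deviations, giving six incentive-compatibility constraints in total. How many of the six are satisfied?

3

Moderate-case (own payoff 281 − 24×8 = 89): to p=0 gives 113 → profitable ✗; to p=35 gives 402 − 24×35 = -438 → no gain ✓.
Weak-case (own payoff 113): to p=8 gives 281 − 59×8 = -191 → no gain ✓; to p=35 gives 402 − 59×35 = -1663 → no gain ✓.
Strong-case (own payoff 402 − 10×35 = 52): to p=0 gives 113 → profitable ✗; to p=8 gives 281 − 10×8 = 201 → profitable ✗.
3 of the 6 constraints hold; not an equilibrium.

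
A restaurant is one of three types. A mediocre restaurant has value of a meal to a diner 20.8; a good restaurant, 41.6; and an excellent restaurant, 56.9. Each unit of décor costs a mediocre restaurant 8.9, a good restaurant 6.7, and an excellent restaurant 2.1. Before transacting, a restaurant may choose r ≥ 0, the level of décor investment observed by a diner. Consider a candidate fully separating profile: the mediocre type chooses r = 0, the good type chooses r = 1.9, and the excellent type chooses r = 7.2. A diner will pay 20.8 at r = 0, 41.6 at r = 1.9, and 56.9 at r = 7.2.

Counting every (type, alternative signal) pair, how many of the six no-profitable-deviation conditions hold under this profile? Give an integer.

5

Mediocre (own payoff 20.8): to r=1.9 gives 41.6 − 8.9×1.9 = 24.69 → profitable ✗; to r=7.2 gives 56.9 − 8.9×7.2 = -7.18 → no gain ✓.
Good (own payoff 41.6 − 6.7×1.9 = 28.87): to r=0 gives 20.8 → no gain ✓; to r=7.2 gives 56.9 − 6.7×7.2 = 8.66 → no gain ✓.
Excellent (own payoff 56.9 − 2.1×7.2 = 41.78): to r=0 gives 20.8 → no gain ✓; to r=1.9 gives 41.6 − 2.1×1.9 = 37.61 → no gain ✓.
5 of the 6 constraints hold; not an equilibrium.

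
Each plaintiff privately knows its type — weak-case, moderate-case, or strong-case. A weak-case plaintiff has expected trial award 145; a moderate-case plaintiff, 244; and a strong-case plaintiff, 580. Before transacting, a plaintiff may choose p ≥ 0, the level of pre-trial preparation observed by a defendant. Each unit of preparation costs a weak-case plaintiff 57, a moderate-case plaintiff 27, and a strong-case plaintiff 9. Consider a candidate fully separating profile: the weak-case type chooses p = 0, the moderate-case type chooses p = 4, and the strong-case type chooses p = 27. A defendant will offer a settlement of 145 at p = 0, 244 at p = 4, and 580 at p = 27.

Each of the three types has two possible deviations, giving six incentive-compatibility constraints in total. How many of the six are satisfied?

Weak-case (own payoff 145): to p=4 gives 244 − 57×4 = 16 → no gain ✓; to p=27 gives 580 − 57×27 = -959 → no gain ✓.
Strong-case (own payoff 580 − 9×27 = 337): to p=0 gives 145 → no gain ✓; to p=4 gives 244 − 9×4 = 208 → no gain ✓.
Moderate-case (own payoff 244 − 27×4 = 136): to p=0 gives 145 → profitable ✗; to p=27 gives 580 − 27×27 = -149 → no gain ✓.
5 of the 6 constraints hold; not an equilibrium.

5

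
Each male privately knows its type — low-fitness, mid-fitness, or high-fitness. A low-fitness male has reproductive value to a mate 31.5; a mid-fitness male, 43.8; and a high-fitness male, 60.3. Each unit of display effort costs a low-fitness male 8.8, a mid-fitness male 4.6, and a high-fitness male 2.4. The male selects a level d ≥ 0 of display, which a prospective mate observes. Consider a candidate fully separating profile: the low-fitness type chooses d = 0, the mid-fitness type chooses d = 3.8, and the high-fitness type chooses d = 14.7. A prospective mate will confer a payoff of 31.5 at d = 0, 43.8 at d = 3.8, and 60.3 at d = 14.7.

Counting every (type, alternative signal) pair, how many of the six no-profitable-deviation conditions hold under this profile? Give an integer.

Low-fitness (own payoff 31.5): to d=3.8 gives 43.8 − 8.8×3.8 = 10.36 → no gain ✓; to d=14.7 gives 60.3 − 8.8×14.7 = -69.06 → no gain ✓.
High-fitness (own payoff 60.3 − 2.4×14.7 = 25.02): to d=0 gives 31.5 → profitable ✗; to d=3.8 gives 43.8 − 2.4×3.8 = 34.68 → profitable ✗.
Mid-fitness (own payoff 43.8 − 4.6×3.8 = 26.32): to d=0 gives 31.5 → profitable ✗; to d=14.7 gives 60.3 − 4.6×14.7 = -7.32 → no gain ✓.
3 of the 6 constraints hold; not an equilibrium.

3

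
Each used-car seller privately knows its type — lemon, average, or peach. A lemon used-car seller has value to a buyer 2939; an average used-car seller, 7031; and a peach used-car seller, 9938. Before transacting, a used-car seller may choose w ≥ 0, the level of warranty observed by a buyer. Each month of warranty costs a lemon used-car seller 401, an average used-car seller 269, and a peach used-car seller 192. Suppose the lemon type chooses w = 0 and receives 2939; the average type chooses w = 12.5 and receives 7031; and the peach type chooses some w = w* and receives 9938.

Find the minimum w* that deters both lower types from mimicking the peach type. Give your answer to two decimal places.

Average type (on-path payoff 7031 − 269×12.5 = 3668.5) won't mimic when 3668.5 ≥ 9938 − 269·w*, i.e. w* ≥ 23.31.
Lemon type (on-path payoff 2939) won't mimic when 2939 ≥ 9938 − 401·w*, i.e. w* ≥ 17.45.
Both must hold, so w* = max(17.45, 23.31) = 23.31. The average type's constraint binds.

23.31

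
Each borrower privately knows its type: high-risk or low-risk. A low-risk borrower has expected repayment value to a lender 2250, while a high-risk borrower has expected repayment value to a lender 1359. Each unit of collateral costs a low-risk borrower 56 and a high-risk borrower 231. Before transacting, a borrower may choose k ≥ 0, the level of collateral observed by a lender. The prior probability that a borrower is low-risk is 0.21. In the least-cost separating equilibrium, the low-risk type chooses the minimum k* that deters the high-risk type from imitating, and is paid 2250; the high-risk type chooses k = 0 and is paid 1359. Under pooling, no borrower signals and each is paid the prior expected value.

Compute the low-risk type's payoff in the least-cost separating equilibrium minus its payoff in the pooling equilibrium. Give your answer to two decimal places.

Least-cost separating signal: k* solves 1359 = 2250 − 231·k*, so k* = (2250 − 1359)/231 ≈ 3.8571.
Low-risk type's separating payoff: 2250 − 56 × k* = 2250 − 56 × (2250 − 1359)/231 = 2250 − 49896/231 = 2034.
Pooling payoff: 0.21 × 2250 + 0.79 × 1359 = 1546.11.
Difference: 2034 − 1546.11 = 487.89.
The low-risk type prefers to separate.

487.89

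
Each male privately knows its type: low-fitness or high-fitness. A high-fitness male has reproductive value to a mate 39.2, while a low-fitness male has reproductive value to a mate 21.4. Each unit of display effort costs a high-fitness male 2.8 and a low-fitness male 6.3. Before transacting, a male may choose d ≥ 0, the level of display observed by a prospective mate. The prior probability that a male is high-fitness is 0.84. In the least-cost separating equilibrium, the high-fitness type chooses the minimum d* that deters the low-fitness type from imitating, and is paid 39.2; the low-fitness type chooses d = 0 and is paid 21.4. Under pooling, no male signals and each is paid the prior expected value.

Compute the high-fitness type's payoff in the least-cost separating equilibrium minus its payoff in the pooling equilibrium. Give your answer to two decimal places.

-5.06

Least-cost separating signal: d* solves 21.4 = 39.2 − 6.3·d*, so d* = (39.2 − 21.4)/6.3 ≈ 2.8254.
High-fitness type's separating payoff: 39.2 − 2.8 × d* = 39.2 − 2.8 × (39.2 − 21.4)/6.3 = 39.2 − 49.84/6.3 ≈ 31.2889.
Pooling payoff: 0.84 × 39.2 + 0.16 × 21.4 = 36.352.
Difference: 31.2889 − 36.352 = -5.0631, i.e. -5.06 to two decimal places.
The high-fitness type would prefer the pooling outcome.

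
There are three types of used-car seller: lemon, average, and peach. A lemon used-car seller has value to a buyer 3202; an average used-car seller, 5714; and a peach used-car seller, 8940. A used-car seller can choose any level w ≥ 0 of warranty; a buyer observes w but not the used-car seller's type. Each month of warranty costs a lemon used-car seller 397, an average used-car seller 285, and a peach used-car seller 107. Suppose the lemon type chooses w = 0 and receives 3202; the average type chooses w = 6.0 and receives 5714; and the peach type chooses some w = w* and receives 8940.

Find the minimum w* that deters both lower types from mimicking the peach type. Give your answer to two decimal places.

17.32

Average type (on-path payoff 5714 − 285×6.0 = 4004) won't mimic when 4004 ≥ 8940 − 285·w*, i.e. w* ≥ 17.32.
Lemon type (on-path payoff 3202) won't mimic when 3202 ≥ 8940 − 397·w*, i.e. w* ≥ 14.45.
Both must hold, so w* = max(14.45, 17.32) = 17.32. The average type's constraint binds.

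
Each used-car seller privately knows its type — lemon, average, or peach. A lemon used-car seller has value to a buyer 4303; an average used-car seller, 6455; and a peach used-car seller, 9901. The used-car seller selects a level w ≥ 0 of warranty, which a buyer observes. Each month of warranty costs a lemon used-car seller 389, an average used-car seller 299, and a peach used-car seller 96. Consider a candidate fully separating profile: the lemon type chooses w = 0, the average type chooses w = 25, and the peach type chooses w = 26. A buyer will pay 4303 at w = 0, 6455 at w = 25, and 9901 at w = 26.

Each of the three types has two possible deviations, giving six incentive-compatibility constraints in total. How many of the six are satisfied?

4

Peach (own payoff 9901 − 96×26 = 7405): to w=0 gives 4303 → no gain ✓; to w=25 gives 6455 − 96×25 = 4055 → no gain ✓.
Lemon (own payoff 4303): to w=25 gives 6455 − 389×25 = -3270 → no gain ✓; to w=26 gives 9901 − 389×26 = -213 → no gain ✓.
Average (own payoff 6455 − 299×25 = -1020): to w=0 gives 4303 → profitable ✗; to w=26 gives 9901 − 299×26 = 2127 → profitable ✗.
4 of the 6 constraints hold; not an equilibrium.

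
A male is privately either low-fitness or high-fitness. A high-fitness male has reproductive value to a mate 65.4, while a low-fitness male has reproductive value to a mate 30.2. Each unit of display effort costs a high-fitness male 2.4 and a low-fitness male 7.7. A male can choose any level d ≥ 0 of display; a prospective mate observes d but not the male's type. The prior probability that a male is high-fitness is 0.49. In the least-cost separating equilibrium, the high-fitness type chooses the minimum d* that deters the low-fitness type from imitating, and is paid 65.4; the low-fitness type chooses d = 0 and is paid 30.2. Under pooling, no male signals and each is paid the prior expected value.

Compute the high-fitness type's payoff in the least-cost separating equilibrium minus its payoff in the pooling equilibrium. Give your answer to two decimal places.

Least-cost separating signal: d* solves 30.2 = 65.4 − 7.7·d*, so d* = (65.4 − 30.2)/7.7 ≈ 4.5714.
High-fitness type's separating payoff: 65.4 − 2.4 × d* = 65.4 − 2.4 × (65.4 − 30.2)/7.7 = 65.4 − 84.48/7.7 ≈ 54.4286.
Pooling payoff: 0.49 × 65.4 + 0.51 × 30.2 = 47.448.
Difference: 54.4286 − 47.448 = 6.9806, i.e. 6.98 to two decimal places.
The high-fitness type prefers to separate.

6.98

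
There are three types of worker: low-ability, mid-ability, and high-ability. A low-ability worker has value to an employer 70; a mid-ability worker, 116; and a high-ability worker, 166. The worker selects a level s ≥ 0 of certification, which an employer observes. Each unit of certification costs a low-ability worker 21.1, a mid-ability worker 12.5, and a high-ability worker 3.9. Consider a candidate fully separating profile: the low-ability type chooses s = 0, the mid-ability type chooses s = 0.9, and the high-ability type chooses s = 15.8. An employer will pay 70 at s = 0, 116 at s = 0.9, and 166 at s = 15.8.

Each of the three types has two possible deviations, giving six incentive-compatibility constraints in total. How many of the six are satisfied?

4

Low-ability (own payoff 70): to s=0.9 gives 116 − 21.1×0.9 = 97.01 → profitable ✗; to s=15.8 gives 166 − 21.1×15.8 = -167.38 → no gain ✓.
Mid-ability (own payoff 116 − 12.5×0.9 = 104.75): to s=0 gives 70 → no gain ✓; to s=15.8 gives 166 − 12.5×15.8 = -31.5 → no gain ✓.
High-ability (own payoff 166 − 3.9×15.8 = 104.38): to s=0 gives 70 → no gain ✓; to s=0.9 gives 116 − 3.9×0.9 = 112.49 → profitable ✗.
4 of the 6 constraints hold; not an equilibrium.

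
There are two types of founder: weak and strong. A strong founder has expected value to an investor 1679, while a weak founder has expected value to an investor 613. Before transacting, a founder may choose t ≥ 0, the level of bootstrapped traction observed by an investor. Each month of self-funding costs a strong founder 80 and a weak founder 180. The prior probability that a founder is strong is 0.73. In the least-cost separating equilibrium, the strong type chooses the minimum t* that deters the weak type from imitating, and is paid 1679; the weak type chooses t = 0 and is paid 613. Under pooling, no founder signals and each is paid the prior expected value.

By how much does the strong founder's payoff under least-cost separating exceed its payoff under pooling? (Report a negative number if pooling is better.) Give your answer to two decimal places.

Least-cost separating signal: t* solves 613 = 1679 − 180·t*, so t* = (1679 − 613)/180 ≈ 5.9222.
Strong type's separating payoff: 1679 − 80 × t* = 1679 − 80 × (1679 − 613)/180 = 1679 − 85280/180 ≈ 1205.2222.
Pooling payoff: 0.73 × 1679 + 0.27 × 613 = 1391.18.
Difference: 1205.2222 − 1391.18 = -185.9578, i.e. -185.96 to two decimal places.
The strong type would prefer the pooling outcome.

-185.96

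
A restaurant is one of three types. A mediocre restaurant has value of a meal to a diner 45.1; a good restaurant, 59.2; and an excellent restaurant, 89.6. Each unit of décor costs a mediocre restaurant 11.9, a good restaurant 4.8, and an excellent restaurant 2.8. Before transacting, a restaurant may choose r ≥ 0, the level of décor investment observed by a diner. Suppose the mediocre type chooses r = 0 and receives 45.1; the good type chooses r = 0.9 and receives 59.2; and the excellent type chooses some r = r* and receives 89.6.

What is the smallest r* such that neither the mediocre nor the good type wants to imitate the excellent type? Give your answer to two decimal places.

Good type (on-path payoff 59.2 − 4.8×0.9 = 54.88) won't mimic when 54.88 ≥ 89.6 − 4.8·r*, i.e. r* ≥ 7.23.
Mediocre type (on-path payoff 45.1) won't mimic when 45.1 ≥ 89.6 − 11.9·r*, i.e. r* ≥ 3.74.
Both must hold, so r* = max(3.74, 7.23) = 7.23. The good type's constraint binds.

7.23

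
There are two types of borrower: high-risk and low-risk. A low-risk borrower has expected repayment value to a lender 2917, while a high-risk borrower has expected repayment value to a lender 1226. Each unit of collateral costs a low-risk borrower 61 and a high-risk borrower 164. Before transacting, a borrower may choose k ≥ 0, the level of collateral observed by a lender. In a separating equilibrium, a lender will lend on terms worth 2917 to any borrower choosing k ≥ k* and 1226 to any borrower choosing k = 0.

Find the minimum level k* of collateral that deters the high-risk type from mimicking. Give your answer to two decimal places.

A high-risk borrower choosing k = 0 receives 1226.
Imitating at k* instead would pay 2917 at cost 164·k*, netting 2917 − 164·k*.
Indifference: 1226 = 2917 − 164·k*, so k* = (2917 − 1226) / 164 ≈ 10.31.
This is the high-risk type's binding incentive-compatibility constraint; any k ≥ 10.31 sustains separation on that side.

10.31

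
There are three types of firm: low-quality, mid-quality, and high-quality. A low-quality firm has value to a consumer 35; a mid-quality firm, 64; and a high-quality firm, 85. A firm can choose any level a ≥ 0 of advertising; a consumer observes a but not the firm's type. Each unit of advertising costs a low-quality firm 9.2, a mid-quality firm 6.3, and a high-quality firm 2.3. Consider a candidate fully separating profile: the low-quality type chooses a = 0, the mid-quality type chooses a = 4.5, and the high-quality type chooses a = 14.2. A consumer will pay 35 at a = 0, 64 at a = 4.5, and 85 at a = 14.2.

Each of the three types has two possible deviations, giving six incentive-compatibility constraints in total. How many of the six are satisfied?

5

Mid-quality (own payoff 64 − 6.3×4.5 = 35.65): to a=0 gives 35 → no gain ✓; to a=14.2 gives 85 − 6.3×14.2 = -4.46 → no gain ✓.
High-quality (own payoff 85 − 2.3×14.2 = 52.34): to a=0 gives 35 → no gain ✓; to a=4.5 gives 64 − 2.3×4.5 = 53.65 → profitable ✗.
Low-quality (own payoff 35): to a=4.5 gives 64 − 9.2×4.5 = 22.6 → no gain ✓; to a=14.2 gives 85 − 9.2×14.2 = -45.64 → no gain ✓.
5 of the 6 constraints hold; not an equilibrium.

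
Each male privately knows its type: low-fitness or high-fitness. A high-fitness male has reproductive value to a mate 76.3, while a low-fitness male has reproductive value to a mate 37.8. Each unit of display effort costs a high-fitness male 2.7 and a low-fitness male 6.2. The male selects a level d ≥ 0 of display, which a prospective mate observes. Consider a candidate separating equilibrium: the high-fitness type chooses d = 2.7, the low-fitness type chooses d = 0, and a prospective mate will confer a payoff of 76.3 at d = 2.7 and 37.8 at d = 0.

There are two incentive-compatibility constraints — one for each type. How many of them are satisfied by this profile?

1

High-fitness type: signal → 76.3 − 2.7 × 2.7 = 69.01; deviate to 0 → 37.8. IC holds (69.01 ≥ 37.8).
Low-fitness type: stay at 0 → 37.8; mimic → 76.3 − 6.2 × 2.7 = 59.56. IC fails (37.8 < 59.56).
1 of 2 constraints hold, so this profile is not an equilibrium.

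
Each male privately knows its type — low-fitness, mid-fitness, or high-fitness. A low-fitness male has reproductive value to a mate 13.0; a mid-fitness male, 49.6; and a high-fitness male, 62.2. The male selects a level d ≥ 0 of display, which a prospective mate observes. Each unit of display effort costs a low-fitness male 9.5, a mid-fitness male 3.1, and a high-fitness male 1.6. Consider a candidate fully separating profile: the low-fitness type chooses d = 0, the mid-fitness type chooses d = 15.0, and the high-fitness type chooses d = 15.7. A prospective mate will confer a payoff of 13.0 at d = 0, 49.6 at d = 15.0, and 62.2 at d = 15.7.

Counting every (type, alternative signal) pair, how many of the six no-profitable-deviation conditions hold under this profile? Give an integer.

Mid-fitness (own payoff 49.6 − 3.1×15.0 = 3.1): to d=0 gives 13.0 → profitable ✗; to d=15.7 gives 62.2 − 3.1×15.7 = 13.53 → profitable ✗.
High-fitness (own payoff 62.2 − 1.6×15.7 = 37.08): to d=0 gives 13.0 → no gain ✓; to d=15.0 gives 49.6 − 1.6×15.0 = 25.6 → no gain ✓.
Low-fitness (own payoff 13.0): to d=15.0 gives 49.6 − 9.5×15.0 = -92.9 → no gain ✓; to d=15.7 gives 62.2 − 9.5×15.7 = -86.95 → no gain ✓.
4 of the 6 constraints hold; not an equilibrium.

4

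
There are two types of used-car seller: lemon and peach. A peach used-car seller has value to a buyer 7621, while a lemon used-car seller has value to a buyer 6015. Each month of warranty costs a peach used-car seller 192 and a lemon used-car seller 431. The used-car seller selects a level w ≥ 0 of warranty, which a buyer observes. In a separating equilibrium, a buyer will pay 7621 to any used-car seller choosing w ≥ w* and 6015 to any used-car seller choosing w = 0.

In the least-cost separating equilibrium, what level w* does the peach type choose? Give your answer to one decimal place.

3.7

A lemon used-car seller choosing w = 0 receives 6015.
Imitating at w* instead would pay 7621 at cost 431·w*, netting 7621 − 431·w*.
Indifference: 6015 = 7621 − 431·w*, so w* = (7621 − 6015) / 431 ≈ 3.7.
At w* the lemon type's incentive constraint just binds; the peach type strictly prefers w* since its per-unit cost is lower.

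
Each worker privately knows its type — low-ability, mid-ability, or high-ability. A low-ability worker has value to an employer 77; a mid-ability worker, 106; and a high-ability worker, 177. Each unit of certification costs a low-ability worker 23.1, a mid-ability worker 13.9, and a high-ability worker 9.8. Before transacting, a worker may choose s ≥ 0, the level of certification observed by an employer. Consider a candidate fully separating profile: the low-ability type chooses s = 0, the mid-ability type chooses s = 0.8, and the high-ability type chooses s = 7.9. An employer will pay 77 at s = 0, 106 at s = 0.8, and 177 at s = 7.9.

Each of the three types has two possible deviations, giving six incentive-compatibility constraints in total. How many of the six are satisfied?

5

Low-ability (own payoff 77): to s=0.8 gives 106 − 23.1×0.8 = 87.52 → profitable ✗; to s=7.9 gives 177 − 23.1×7.9 = -5.49 → no gain ✓.
High-ability (own payoff 177 − 9.8×7.9 = 99.58): to s=0 gives 77 → no gain ✓; to s=0.8 gives 106 − 9.8×0.8 = 98.16 → no gain ✓.
Mid-ability (own payoff 106 − 13.9×0.8 = 94.88): to s=0 gives 77 → no gain ✓; to s=7.9 gives 177 − 13.9×7.9 = 67.19 → no gain ✓.
5 of the 6 constraints hold; not an equilibrium.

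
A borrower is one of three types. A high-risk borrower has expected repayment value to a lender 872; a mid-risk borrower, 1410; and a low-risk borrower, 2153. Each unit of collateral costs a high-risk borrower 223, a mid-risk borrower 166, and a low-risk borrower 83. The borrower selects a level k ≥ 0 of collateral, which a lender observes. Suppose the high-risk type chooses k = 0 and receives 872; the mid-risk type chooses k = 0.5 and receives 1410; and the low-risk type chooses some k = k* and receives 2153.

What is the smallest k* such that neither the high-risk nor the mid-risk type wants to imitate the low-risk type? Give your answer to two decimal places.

Mid-risk type (on-path payoff 1410 − 166×0.5 = 1327) won't mimic when 1327 ≥ 2153 − 166·k*, i.e. k* ≥ 4.98.
High-risk type (on-path payoff 872) won't mimic when 872 ≥ 2153 − 223·k*, i.e. k* ≥ 5.74.
Both must hold, so k* = max(5.74, 4.98) = 5.74. The high-risk type's constraint binds.

5.74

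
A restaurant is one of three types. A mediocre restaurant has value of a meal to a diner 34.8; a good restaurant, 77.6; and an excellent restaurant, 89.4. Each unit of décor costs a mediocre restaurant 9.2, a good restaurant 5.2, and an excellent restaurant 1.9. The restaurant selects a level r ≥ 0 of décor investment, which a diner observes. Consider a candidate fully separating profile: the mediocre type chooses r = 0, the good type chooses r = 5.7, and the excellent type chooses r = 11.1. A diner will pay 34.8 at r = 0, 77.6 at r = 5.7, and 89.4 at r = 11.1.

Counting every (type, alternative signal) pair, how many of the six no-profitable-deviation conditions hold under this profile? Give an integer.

Mediocre (own payoff 34.8): to r=5.7 gives 77.6 − 9.2×5.7 = 25.16 → no gain ✓; to r=11.1 gives 89.4 − 9.2×11.1 = -12.72 → no gain ✓.
Good (own payoff 77.6 − 5.2×5.7 = 47.96): to r=0 gives 34.8 → no gain ✓; to r=11.1 gives 89.4 − 5.2×11.1 = 31.68 → no gain ✓.
Excellent (own payoff 89.4 − 1.9×11.1 = 68.31): to r=0 gives 34.8 → no gain ✓; to r=5.7 gives 77.6 − 1.9×5.7 = 66.77 → no gain ✓.
6 of the 6 constraints hold; this profile is a separating equilibrium.

6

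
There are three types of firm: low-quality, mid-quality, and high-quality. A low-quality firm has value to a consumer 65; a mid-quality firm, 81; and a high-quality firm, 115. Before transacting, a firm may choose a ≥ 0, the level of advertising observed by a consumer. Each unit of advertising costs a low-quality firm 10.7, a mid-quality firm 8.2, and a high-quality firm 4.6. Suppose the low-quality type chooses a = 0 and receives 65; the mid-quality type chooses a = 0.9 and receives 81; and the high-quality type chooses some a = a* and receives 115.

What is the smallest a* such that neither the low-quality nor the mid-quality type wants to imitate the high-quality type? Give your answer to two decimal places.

5.05

Mid-quality type (on-path payoff 81 − 8.2×0.9 = 73.62) won't mimic when 73.62 ≥ 115 − 8.2·a*, i.e. a* ≥ 5.05.
Low-quality type (on-path payoff 65) won't mimic when 65 ≥ 115 − 10.7·a*, i.e. a* ≥ 4.67.
Both must hold, so a* = max(4.67, 5.05) = 5.05. The mid-quality type's constraint binds.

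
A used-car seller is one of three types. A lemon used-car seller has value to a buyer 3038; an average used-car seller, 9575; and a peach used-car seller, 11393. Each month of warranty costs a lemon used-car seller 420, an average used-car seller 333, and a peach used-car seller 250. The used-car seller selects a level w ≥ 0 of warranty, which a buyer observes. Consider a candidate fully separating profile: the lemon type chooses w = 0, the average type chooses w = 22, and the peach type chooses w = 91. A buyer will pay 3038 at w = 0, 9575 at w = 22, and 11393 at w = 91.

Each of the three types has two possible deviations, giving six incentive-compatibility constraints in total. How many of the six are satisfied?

Average (own payoff 9575 − 333×22 = 2249): to w=0 gives 3038 → profitable ✗; to w=91 gives 11393 − 333×91 = -18910 → no gain ✓.
Peach (own payoff 11393 − 250×91 = -11357): to w=0 gives 3038 → profitable ✗; to w=22 gives 9575 − 250×22 = 4075 → profitable ✗.
Lemon (own payoff 3038): to w=22 gives 9575 − 420×22 = 335 → no gain ✓; to w=91 gives 11393 − 420×91 = -26827 → no gain ✓.
3 of the 6 constraints hold; not an equilibrium.

3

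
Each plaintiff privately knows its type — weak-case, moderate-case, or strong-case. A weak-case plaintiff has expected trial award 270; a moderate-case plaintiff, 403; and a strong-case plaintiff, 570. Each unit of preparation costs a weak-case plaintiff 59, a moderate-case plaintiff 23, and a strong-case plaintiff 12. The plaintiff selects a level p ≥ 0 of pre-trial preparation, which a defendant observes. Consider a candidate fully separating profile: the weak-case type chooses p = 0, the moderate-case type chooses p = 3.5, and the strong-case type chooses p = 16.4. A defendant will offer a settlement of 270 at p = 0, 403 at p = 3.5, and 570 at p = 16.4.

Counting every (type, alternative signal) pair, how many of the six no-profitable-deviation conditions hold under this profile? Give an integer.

Weak-case (own payoff 270): to p=3.5 gives 403 − 59×3.5 = 196.5 → no gain ✓; to p=16.4 gives 570 − 59×16.4 = -397.6 → no gain ✓.
Moderate-case (own payoff 403 − 23×3.5 = 322.5): to p=0 gives 270 → no gain ✓; to p=16.4 gives 570 − 23×16.4 = 192.8 → no gain ✓.
Strong-case (own payoff 570 − 12×16.4 = 373.2): to p=0 gives 270 → no gain ✓; to p=3.5 gives 403 − 12×3.5 = 361 → no gain ✓.
6 of the 6 constraints hold; this profile is a separating equilibrium.

6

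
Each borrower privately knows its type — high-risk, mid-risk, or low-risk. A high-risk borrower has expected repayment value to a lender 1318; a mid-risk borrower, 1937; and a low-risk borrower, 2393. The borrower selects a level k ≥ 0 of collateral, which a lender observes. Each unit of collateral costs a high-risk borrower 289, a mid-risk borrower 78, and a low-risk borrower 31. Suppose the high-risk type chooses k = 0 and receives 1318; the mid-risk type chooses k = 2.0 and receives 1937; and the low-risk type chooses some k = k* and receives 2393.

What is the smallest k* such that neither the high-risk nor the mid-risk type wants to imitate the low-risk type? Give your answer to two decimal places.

High-risk type (on-path payoff 1318) won't mimic when 1318 ≥ 2393 − 289·k*, i.e. k* ≥ 3.72.
Mid-risk type (on-path payoff 1937 − 78×2.0 = 1781) won't mimic when 1781 ≥ 2393 − 78·k*, i.e. k* ≥ 7.85.
Both must hold, so k* = max(3.72, 7.85) = 7.85. The mid-risk type's constraint binds.

7.85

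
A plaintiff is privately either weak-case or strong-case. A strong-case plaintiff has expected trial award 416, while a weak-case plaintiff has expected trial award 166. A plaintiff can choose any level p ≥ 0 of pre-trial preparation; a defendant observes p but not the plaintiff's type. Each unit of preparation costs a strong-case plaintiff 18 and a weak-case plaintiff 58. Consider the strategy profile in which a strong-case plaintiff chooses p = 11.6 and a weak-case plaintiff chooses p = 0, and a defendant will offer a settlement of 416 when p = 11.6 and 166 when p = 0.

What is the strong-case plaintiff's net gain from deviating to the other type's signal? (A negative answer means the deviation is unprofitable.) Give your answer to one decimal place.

Playing p = 11.6 the strong-case plaintiff receives 416 − 18 × 11.6 = 207.2.
Deviating to p = 0 yields 166 instead.
Gain from deviating: 166 − 207.2 = -41.2.
The gain is negative, so the strong-case type's incentive-compatibility constraint is satisfied.

-41.2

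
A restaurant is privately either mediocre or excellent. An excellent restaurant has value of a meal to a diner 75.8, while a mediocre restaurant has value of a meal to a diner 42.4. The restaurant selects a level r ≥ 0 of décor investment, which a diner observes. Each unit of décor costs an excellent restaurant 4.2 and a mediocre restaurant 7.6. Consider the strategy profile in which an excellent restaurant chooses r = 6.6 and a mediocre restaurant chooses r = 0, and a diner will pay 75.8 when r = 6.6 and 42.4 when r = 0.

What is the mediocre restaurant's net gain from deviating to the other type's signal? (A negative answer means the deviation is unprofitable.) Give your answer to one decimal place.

Playing r = 0 the mediocre restaurant receives 42.4.
Deviating to r = 6.6 brings payment 75.8 at cost 7.6 × 6.6 = 50.16, netting 25.64.
Gain from deviating: 25.64 − 42.4 = -16.76, i.e. -16.8 to one decimal place.
The gain is negative, so the mediocre type's incentive-compatibility constraint is satisfied.

-16.8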